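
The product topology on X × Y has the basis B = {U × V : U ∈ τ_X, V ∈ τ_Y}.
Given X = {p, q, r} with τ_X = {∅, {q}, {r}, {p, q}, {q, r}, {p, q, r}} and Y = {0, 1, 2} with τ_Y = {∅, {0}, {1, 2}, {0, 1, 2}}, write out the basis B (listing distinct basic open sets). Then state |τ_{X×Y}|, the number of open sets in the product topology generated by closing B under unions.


Basis B = {∅ × ∅, {q} × {0}, {r} × {0}, {p, q} × {0}, {q, r} × {0}, {q} × {1, 2}, {r} × {1, 2}, {p, q, r} × {0}, {q} × {0, 1, 2}, {r} × {0, 1, 2}, {p, q} × {1, 2}, {q, r} × {1, 2}, {p, q} × {0, 1, 2}, {p, q, r} × {1, 2}, {q, r} × {0, 1, 2}, {p, q, r} × {0, 1, 2}}; |τ_{X×Y}| = 36.

Enumerate products U × V with U ∈ τ_X, V ∈ τ_Y (deduplicated):
  ∅ × ∅ = {} (∅)
  {q} × {0} = {(q,0)}
  {r} × {0} = {(r,0)}
  {p, q} × {0} = {(p,0), (q,0)}
  {q, r} × {0} = {(q,0), (r,0)}
  {q} × {1, 2} = {(q,1), (q,2)}
  {r} × {1, 2} = {(r,1), (r,2)}
  {p, q, r} × {0} = {(p,0), (q,0), (r,0)}
  {q} × {0, 1, 2} = {(q,0), (q,1), (q,2)}
  {r} × {0, 1, 2} = {(r,0), (r,1), (r,2)}
  {p, q} × {1, 2} = {(p,1), (p,2), (q,1), (q,2)}
  {q, r} × {1, 2} = {(q,1), (q,2), (r,1), (r,2)}
  {p, q} × {0, 1, 2} = {(p,0), (p,1), (p,2), (q,0), (q,1), (q,2)}
  {p, q, r} × {1, 2} = {(p,1), (p,2), (q,1), (q,2), (r,1), (r,2)}
  {q, r} × {0, 1, 2} = {(q,0), (q,1), (q,2), (r,0), (r,1), (r,2)}
  {p, q, r} × {0, 1, 2} = {(p,0), (p,1), (p,2), (q,0), (q,1), (q,2), (r,0), (r,1), (r,2)}
These 16 distinct sets form the basis B.
Close under arbitrary unions to get τ_{X×Y}; counting gives |τ_{X×Y}| = 36.


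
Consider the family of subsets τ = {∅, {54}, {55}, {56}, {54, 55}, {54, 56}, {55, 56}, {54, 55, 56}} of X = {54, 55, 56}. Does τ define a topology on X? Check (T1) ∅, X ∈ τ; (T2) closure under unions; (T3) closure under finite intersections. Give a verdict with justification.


τ IS a topology on X.

Axiom (T1): ∅ ∈ τ? Yes; X ∈ τ? Yes.
Axiom (T2/T3): check pairwise unions and intersections of members of τ.
All pairwise intersections and unions checked — each lies in τ. Therefore τ satisfies (T1), (T2), (T3): it IS a topology on X.


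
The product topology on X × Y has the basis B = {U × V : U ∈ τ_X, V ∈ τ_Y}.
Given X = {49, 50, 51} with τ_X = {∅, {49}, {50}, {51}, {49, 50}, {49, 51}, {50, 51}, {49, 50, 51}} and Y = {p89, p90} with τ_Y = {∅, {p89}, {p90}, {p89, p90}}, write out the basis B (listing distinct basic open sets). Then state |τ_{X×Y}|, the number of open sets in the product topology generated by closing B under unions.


Basis B = {∅ × ∅, {49} × {p89}, {49} × {p90}, {50} × {p89}, {50} × {p90}, {51} × {p89}, {51} × {p90}, {49} × {p89, p90}, {49, 50} × {p89}, {49, 51} × {p89}, {49, 50} × {p90}, {49, 51} × {p90}, {50} × {p89, p90}, {50, 51} × {p89}, {50, 51} × {p90}, {51} × {p89, p90}, {49, 50, 51} × {p89}, {49, 50, 51} × {p90}, {49, 50} × {p89, p90}, {49, 51} × {p89, p90}, {50, 51} × {p89, p90}, {49, 50, 51} × {p89, p90}}; |τ_{X×Y}| = 64.

Enumerate products U × V with U ∈ τ_X, V ∈ τ_Y (deduplicated):
  ∅ × ∅ = {} (∅)
  {49} × {p89} = {(49,p89)}
  {49} × {p90} = {(49,p90)}
  {50} × {p89} = {(50,p89)}
  {50} × {p90} = {(50,p90)}
  {51} × {p89} = {(51,p89)}
  {51} × {p90} = {(51,p90)}
  {49} × {p89, p90} = {(49,p89), (49,p90)}
  {49, 50} × {p89} = {(49,p89), (50,p89)}
  {49, 51} × {p89} = {(49,p89), (51,p89)}
  {49, 50} × {p90} = {(49,p90), (50,p90)}
  {49, 51} × {p90} = {(49,p90), (51,p90)}
  {50} × {p89, p90} = {(50,p89), (50,p90)}
  {50, 51} × {p89} = {(50,p89), (51,p89)}
  {50, 51} × {p90} = {(50,p90), (51,p90)}
  {51} × {p89, p90} = {(51,p89), (51,p90)}
  {49, 50, 51} × {p89} = {(49,p89), (50,p89), (51,p89)}
  {49, 50, 51} × {p90} = {(49,p90), (50,p90), (51,p90)}
  {49, 50} × {p89, p90} = {(49,p89), (49,p90), (50,p89), (50,p90)}
  {49, 51} × {p89, p90} = {(49,p89), (49,p90), (51,p89), (51,p90)}
  {50, 51} × {p89, p90} = {(50,p89), (50,p90), (51,p89), (51,p90)}
  {49, 50, 51} × {p89, p90} = {(49,p89), (49,p90), (50,p89), (50,p90), (51,p89), (51,p90)}
These 22 distinct sets form the basis B.
Close under arbitrary unions to get τ_{X×Y}; counting gives |τ_{X×Y}| = 64.


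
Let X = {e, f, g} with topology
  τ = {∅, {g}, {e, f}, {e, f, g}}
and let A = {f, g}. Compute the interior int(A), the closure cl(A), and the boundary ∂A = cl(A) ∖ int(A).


int(A) = {g}, cl(A) = {e, f, g}, ∂A = {e, f}.

Closed sets in (X, τ) are complements of opens:
  closed(X, τ) = {∅, {g}, {e, f}, {e, f, g}}.
int(A) = ⋃ {U ∈ τ : U ⊆ A}. Opens contained in A: ∅, {g}.
Taking the union of these: int(A) = {g}.
cl(A) = ⋂ {C closed : A ⊆ C}. Closed sets containing A: {e, f, g}.
Intersecting these: cl(A) = {e, f, g}.
∂A = cl(A) ∖ int(A) = {e, f, g} ∖ {g} = {e, f}.


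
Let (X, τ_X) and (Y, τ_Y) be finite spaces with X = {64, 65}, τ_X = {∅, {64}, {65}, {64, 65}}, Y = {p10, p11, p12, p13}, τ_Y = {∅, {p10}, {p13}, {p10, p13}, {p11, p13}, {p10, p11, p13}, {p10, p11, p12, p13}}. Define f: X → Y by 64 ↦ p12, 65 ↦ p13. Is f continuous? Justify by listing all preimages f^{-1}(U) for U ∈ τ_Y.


f IS continuous.

Compute f^{-1}(U) for each U ∈ τ_Y:
  U = ∅: f^{-1}(U) = ∅ ∈ τ_X ✓.
  U = {p10}: f^{-1}(U) = ∅ ∈ τ_X ✓.
  U = {p13}: f^{-1}(U) = {65} ∈ τ_X ✓.
  U = {p10, p13}: f^{-1}(U) = {65} ∈ τ_X ✓.
  U = {p11, p13}: f^{-1}(U) = {65} ∈ τ_X ✓.
  U = {p10, p11, p13}: f^{-1}(U) = {65} ∈ τ_X ✓.
  U = {p10, p11, p12, p13}: f^{-1}(U) = {64, 65} ∈ τ_X ✓.
Every preimage lies in τ_X, so f IS continuous.


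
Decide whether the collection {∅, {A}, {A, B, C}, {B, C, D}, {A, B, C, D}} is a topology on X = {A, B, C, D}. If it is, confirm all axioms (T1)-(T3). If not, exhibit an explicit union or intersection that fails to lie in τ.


τ is NOT a topology on X.

Axiom (T1): ∅ ∈ τ? Yes; X ∈ τ? Yes.
Axiom (T2/T3): check pairwise unions and intersections of members of τ.
Counterexample for (T3): {A, B, C} ∩ {B, C, D} = {B, C} ∉ τ. Therefore τ is NOT a topology.


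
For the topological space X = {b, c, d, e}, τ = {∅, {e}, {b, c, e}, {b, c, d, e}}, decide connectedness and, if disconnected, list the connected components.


(X, τ) is connected.

Find clopen sets (U ∈ τ with X ∖ U ∈ τ):
  U = ∅, X ∖ U = {b, c, d, e} — both open, so U is clopen.
  U = {b, c, d, e}, X ∖ U = ∅ — both open, so U is clopen.
Only trivial clopens (∅ and X) exist, so (X, τ) is connected.
Compute connected components by grouping points that agree on all clopens:
  component: {b, c, d, e}


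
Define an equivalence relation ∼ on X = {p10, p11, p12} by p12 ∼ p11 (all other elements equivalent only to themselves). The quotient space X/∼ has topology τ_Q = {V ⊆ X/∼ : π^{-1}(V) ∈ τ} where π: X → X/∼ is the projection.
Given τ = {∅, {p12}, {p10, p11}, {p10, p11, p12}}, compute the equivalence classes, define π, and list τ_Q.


X/∼ = {[p10], [p11=p12]}; |τ_Q| = 2.

Equivalence classes: [p10], [p11=p12].
Quotient map π: X → X/∼ sends p10 ↦ [p10], p11 ↦ [p11=p12], p12 ↦ [p11=p12].
For each subset V ⊆ X/∼, compute π^{-1}(V) ⊆ X and check whether π^{-1}(V) ∈ τ. V is open in τ_Q iff π^{-1}(V) ∈ τ.
  V = {}: π^{-1}(V) = ∅ ∈ τ ✓.
  V = {[p10]}: π^{-1}(V) = {p10} ∉ τ ✗.
  V = {[p11=p12]}: π^{-1}(V) = {p11, p12} ∉ τ ✗.
  V = {[p10], [p11=p12]}: π^{-1}(V) = {p10, p11, p12} ∈ τ ✓.
Open sets in the quotient: τ_Q = {{}, {[p10], [p11=p12]}} (2 elements).


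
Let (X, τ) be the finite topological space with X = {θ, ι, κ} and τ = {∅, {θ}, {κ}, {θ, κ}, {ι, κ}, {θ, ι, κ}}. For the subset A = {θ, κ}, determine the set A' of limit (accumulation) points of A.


A' = {ι}

For each x ∈ X, list the open sets U ∈ τ with x ∈ U, then check whether U ∩ (A ∖ {x}) ≠ ∅ for every such U.
  x = θ: open {θ} ∋ x has {θ} ∩ (A ∖ {θ}) = ∅, so x is NOT a limit point.
  x = ι: opens ∋ x are {ι, κ}, {θ, ι, κ}; each meets A ∖ {ι}, so x IS a limit point.
  x = κ: open {κ} ∋ x has {κ} ∩ (A ∖ {κ}) = ∅, so x is NOT a limit point.
Collecting: A' = {ι}.


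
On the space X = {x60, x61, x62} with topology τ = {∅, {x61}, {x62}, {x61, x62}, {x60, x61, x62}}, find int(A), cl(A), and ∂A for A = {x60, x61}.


int(A) = {x61}, cl(A) = {x60, x61}, ∂A = {x60}.

Closed sets in (X, τ) are complements of opens:
  closed(X, τ) = {∅, {x60}, {x60, x61}, {x60, x62}, {x60, x61, x62}}.
int(A) = ⋃ {U ∈ τ : U ⊆ A}. Opens contained in A: ∅, {x61}.
Taking the union of these: int(A) = {x61}.
cl(A) = ⋂ {C closed : A ⊆ C}. Closed sets containing A: {x60, x61}, {x60, x61, x62}.
Intersecting these: cl(A) = {x60, x61}.
∂A = cl(A) ∖ int(A) = {x60, x61} ∖ {x61} = {x60}.


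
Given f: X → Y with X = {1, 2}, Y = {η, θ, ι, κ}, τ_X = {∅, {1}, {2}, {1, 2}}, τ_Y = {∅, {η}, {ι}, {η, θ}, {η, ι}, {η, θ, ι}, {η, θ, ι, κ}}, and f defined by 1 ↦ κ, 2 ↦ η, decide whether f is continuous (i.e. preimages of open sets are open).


f IS continuous.

Compute f^{-1}(U) for each U ∈ τ_Y:
  U = ∅: f^{-1}(U) = ∅ ∈ τ_X ✓.
  U = {η}: f^{-1}(U) = {2} ∈ τ_X ✓.
  U = {ι}: f^{-1}(U) = ∅ ∈ τ_X ✓.
  U = {η, θ}: f^{-1}(U) = {2} ∈ τ_X ✓.
  U = {η, ι}: f^{-1}(U) = {2} ∈ τ_X ✓.
  U = {η, θ, ι}: f^{-1}(U) = {2} ∈ τ_X ✓.
  U = {η, θ, ι, κ}: f^{-1}(U) = {1, 2} ∈ τ_X ✓.
Every preimage lies in τ_X, so f IS continuous.


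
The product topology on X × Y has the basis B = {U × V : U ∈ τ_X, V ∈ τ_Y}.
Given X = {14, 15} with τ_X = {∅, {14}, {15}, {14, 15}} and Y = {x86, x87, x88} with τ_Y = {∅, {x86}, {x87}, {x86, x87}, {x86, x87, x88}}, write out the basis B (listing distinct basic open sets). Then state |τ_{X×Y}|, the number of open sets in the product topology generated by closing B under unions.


Basis B = {∅ × ∅, {14} × {x86}, {14} × {x87}, {15} × {x86}, {15} × {x87}, {14} × {x86, x87}, {14, 15} × {x86}, {14, 15} × {x87}, {15} × {x86, x87}, {14} × {x86, x87, x88}, {15} × {x86, x87, x88}, {14, 15} × {x86, x87}, {14, 15} × {x86, x87, x88}}; |τ_{X×Y}| = 25.

Enumerate products U × V with U ∈ τ_X, V ∈ τ_Y (deduplicated):
  ∅ × ∅ = {} (∅)
  {14} × {x86} = {(14,x86)}
  {14} × {x87} = {(14,x87)}
  {15} × {x86} = {(15,x86)}
  {15} × {x87} = {(15,x87)}
  {14} × {x86, x87} = {(14,x86), (14,x87)}
  {14, 15} × {x86} = {(14,x86), (15,x86)}
  {14, 15} × {x87} = {(14,x87), (15,x87)}
  {15} × {x86, x87} = {(15,x86), (15,x87)}
  {14} × {x86, x87, x88} = {(14,x86), (14,x87), (14,x88)}
  {15} × {x86, x87, x88} = {(15,x86), (15,x87), (15,x88)}
  {14, 15} × {x86, x87} = {(14,x86), (14,x87), (15,x86), (15,x87)}
  {14, 15} × {x86, x87, x88} = {(14,x86), (14,x87), (14,x88), (15,x86), (15,x87), (15,x88)}
These 13 distinct sets form the basis B.
Close under arbitrary unions to get τ_{X×Y}; counting gives |τ_{X×Y}| = 25.


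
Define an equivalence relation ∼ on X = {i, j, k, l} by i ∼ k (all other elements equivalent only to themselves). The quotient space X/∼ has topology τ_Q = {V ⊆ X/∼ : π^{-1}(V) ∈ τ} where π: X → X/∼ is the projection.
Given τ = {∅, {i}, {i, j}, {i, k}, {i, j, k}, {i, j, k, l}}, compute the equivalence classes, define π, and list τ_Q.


X/∼ = {[i=k], [j], [l]}; |τ_Q| = 4.

Equivalence classes: [i=k], [j], [l].
Quotient map π: X → X/∼ sends i ↦ [i=k], j ↦ [j], k ↦ [i=k], l ↦ [l].
For each subset V ⊆ X/∼, compute π^{-1}(V) ⊆ X and check whether π^{-1}(V) ∈ τ. V is open in τ_Q iff π^{-1}(V) ∈ τ.
  V = {}: π^{-1}(V) = ∅ ∈ τ ✓.
  V = {[i=k]}: π^{-1}(V) = {i, k} ∈ τ ✓.
  V = {[j]}: π^{-1}(V) = {j} ∉ τ ✗.
  V = {[i=k], [j]}: π^{-1}(V) = {i, j, k} ∈ τ ✓.
  V = {[l]}: π^{-1}(V) = {l} ∉ τ ✗.
  V = {[i=k], [l]}: π^{-1}(V) = {i, k, l} ∉ τ ✗.
  V = {[j], [l]}: π^{-1}(V) = {j, l} ∉ τ ✗.
  V = {[i=k], [j], [l]}: π^{-1}(V) = {i, j, k, l} ∈ τ ✓.
Open sets in the quotient: τ_Q = {{}, {[i=k]}, {[i=k], [j]}, {[i=k], [j], [l]}} (4 elements).


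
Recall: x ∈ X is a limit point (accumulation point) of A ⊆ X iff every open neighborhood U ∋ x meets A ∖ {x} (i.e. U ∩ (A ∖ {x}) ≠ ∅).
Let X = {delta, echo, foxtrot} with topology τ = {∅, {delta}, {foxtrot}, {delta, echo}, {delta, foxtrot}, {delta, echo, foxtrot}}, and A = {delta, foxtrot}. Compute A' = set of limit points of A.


A' = {echo}

For each x ∈ X, list the open sets U ∈ τ with x ∈ U, then check whether U ∩ (A ∖ {x}) ≠ ∅ for every such U.
  x = delta: open {delta} ∋ x has {delta} ∩ (A ∖ {delta}) = ∅, so x is NOT a limit point.
  x = echo: opens ∋ x are {delta, echo}, {delta, echo, foxtrot}; each meets A ∖ {echo}, so x IS a limit point.
  x = foxtrot: open {foxtrot} ∋ x has {foxtrot} ∩ (A ∖ {foxtrot}) = ∅, so x is NOT a limit point.
Collecting: A' = {echo}.


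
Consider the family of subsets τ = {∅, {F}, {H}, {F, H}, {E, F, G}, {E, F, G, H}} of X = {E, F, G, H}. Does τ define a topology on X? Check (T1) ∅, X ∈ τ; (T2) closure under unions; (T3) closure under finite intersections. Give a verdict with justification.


τ IS a topology on X.

Axiom (T1): ∅ ∈ τ? Yes; X ∈ τ? Yes.
Axiom (T2/T3): check pairwise unions and intersections of members of τ.
All pairwise intersections and unions checked — each lies in τ. Therefore τ satisfies (T1), (T2), (T3): it IS a topology on X.


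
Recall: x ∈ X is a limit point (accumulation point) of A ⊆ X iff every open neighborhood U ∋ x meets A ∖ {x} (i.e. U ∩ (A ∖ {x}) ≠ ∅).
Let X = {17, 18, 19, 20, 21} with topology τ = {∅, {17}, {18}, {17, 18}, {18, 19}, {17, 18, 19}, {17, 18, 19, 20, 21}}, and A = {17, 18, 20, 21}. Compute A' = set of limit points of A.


A' = {19, 20, 21}

For each x ∈ X, list the open sets U ∈ τ with x ∈ U, then check whether U ∩ (A ∖ {x}) ≠ ∅ for every such U.
  x = 17: open {17} ∋ x has {17} ∩ (A ∖ {17}) = ∅, so x is NOT a limit point.
  x = 18: open {18} ∋ x has {18} ∩ (A ∖ {18}) = ∅, so x is NOT a limit point.
  x = 19: opens ∋ x are {18, 19}, {17, 18, 19}, {17, 18, 19, 20, 21}; each meets A ∖ {19}, so x IS a limit point.
  x = 20: opens ∋ x are {17, 18, 19, 20, 21}; each meets A ∖ {20}, so x IS a limit point.
  x = 21: opens ∋ x are {17, 18, 19, 20, 21}; each meets A ∖ {21}, so x IS a limit point.
Collecting: A' = {19, 20, 21}.


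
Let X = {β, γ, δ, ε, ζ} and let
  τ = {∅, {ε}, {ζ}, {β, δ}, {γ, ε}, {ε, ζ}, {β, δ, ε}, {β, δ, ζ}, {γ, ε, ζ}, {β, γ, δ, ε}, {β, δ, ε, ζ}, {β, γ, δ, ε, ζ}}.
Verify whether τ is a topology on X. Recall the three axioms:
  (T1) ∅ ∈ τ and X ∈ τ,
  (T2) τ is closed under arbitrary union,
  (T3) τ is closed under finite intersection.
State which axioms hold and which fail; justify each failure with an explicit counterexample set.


τ IS a topology on X.

Axiom (T1): ∅ ∈ τ? Yes; X ∈ τ? Yes.
Axiom (T2/T3): check pairwise unions and intersections of members of τ.
All pairwise intersections and unions checked — each lies in τ. Therefore τ satisfies (T1), (T2), (T3): it IS a topology on X.


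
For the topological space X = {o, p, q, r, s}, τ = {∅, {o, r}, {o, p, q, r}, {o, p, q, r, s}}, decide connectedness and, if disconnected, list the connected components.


(X, τ) is connected.

Find clopen sets (U ∈ τ with X ∖ U ∈ τ):
  U = ∅, X ∖ U = {o, p, q, r, s} — both open, so U is clopen.
  U = {o, p, q, r, s}, X ∖ U = ∅ — both open, so U is clopen.
Only trivial clopens (∅ and X) exist, so (X, τ) is connected.
Compute connected components by grouping points that agree on all clopens:
  component: {o, p, q, r, s}


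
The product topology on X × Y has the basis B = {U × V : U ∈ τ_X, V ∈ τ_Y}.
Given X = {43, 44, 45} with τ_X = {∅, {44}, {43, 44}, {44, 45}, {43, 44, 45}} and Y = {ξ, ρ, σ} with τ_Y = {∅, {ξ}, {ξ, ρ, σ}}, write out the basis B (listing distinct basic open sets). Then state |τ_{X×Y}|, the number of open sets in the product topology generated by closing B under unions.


Basis B = {∅ × ∅, {44} × {ξ}, {43, 44} × {ξ}, {44, 45} × {ξ}, {43, 44, 45} × {ξ}, {44} × {ξ, ρ, σ}, {43, 44} × {ξ, ρ, σ}, {44, 45} × {ξ, ρ, σ}, {43, 44, 45} × {ξ, ρ, σ}}; |τ_{X×Y}| = 14.

Enumerate products U × V with U ∈ τ_X, V ∈ τ_Y (deduplicated):
  ∅ × ∅ = {} (∅)
  {44} × {ξ} = {(44,ξ)}
  {43, 44} × {ξ} = {(43,ξ), (44,ξ)}
  {44, 45} × {ξ} = {(44,ξ), (45,ξ)}
  {43, 44, 45} × {ξ} = {(43,ξ), (44,ξ), (45,ξ)}
  {44} × {ξ, ρ, σ} = {(44,ξ), (44,ρ), (44,σ)}
  {43, 44} × {ξ, ρ, σ} = {(43,ξ), (43,ρ), (43,σ), (44,ξ), (44,ρ), (44,σ)}
  {44, 45} × {ξ, ρ, σ} = {(44,ξ), (44,ρ), (44,σ), (45,ξ), (45,ρ), (45,σ)}
  {43, 44, 45} × {ξ, ρ, σ} = {(43,ξ), (43,ρ), (43,σ), (44,ξ), (44,ρ), (44,σ), (45,ξ), (45,ρ), (45,σ)}
These 9 distinct sets form the basis B.
Close under arbitrary unions to get τ_{X×Y}; counting gives |τ_{X×Y}| = 14.


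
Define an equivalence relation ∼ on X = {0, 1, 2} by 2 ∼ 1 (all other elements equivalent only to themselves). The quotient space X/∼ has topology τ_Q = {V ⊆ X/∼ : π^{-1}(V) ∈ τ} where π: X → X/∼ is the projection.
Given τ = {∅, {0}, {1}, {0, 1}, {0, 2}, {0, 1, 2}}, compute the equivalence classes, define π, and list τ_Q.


X/∼ = {[0], [1=2]}; |τ_Q| = 3.

Equivalence classes: [0], [1=2].
Quotient map π: X → X/∼ sends 0 ↦ [0], 1 ↦ [1=2], 2 ↦ [1=2].
For each subset V ⊆ X/∼, compute π^{-1}(V) ⊆ X and check whether π^{-1}(V) ∈ τ. V is open in τ_Q iff π^{-1}(V) ∈ τ.
  V = {}: π^{-1}(V) = ∅ ∈ τ ✓.
  V = {[0]}: π^{-1}(V) = {0} ∈ τ ✓.
  V = {[1=2]}: π^{-1}(V) = {1, 2} ∉ τ ✗.
  V = {[0], [1=2]}: π^{-1}(V) = {0, 1, 2} ∈ τ ✓.
Open sets in the quotient: τ_Q = {{}, {[0]}, {[0], [1=2]}} (3 elements).


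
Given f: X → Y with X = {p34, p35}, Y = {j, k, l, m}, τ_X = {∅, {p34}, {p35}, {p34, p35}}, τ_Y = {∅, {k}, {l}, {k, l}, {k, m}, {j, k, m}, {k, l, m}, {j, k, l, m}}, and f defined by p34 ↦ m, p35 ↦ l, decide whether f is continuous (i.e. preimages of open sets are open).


f IS continuous.

Compute f^{-1}(U) for each U ∈ τ_Y:
  U = ∅: f^{-1}(U) = ∅ ∈ τ_X ✓.
  U = {k}: f^{-1}(U) = ∅ ∈ τ_X ✓.
  U = {l}: f^{-1}(U) = {p35} ∈ τ_X ✓.
  U = {k, l}: f^{-1}(U) = {p35} ∈ τ_X ✓.
  U = {k, m}: f^{-1}(U) = {p34} ∈ τ_X ✓.
  U = {j, k, m}: f^{-1}(U) = {p34} ∈ τ_X ✓.
  U = {k, l, m}: f^{-1}(U) = {p34, p35} ∈ τ_X ✓.
  U = {j, k, l, m}: f^{-1}(U) = {p34, p35} ∈ τ_X ✓.
Every preimage lies in τ_X, so f IS continuous.


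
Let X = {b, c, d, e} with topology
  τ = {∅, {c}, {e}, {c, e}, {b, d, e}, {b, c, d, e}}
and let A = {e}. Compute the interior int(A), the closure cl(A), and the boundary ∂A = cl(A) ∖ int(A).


int(A) = {e}, cl(A) = {b, d, e}, ∂A = {b, d}.

Closed sets in (X, τ) are complements of opens:
  closed(X, τ) = {∅, {c}, {b, d}, {b, c, d}, {b, d, e}, {b, c, d, e}}.
int(A) = ⋃ {U ∈ τ : U ⊆ A}. Opens contained in A: ∅, {e}.
Taking the union of these: int(A) = {e}.
cl(A) = ⋂ {C closed : A ⊆ C}. Closed sets containing A: {b, d, e}, {b, c, d, e}.
Intersecting these: cl(A) = {b, d, e}.
∂A = cl(A) ∖ int(A) = {b, d, e} ∖ {e} = {b, d}.


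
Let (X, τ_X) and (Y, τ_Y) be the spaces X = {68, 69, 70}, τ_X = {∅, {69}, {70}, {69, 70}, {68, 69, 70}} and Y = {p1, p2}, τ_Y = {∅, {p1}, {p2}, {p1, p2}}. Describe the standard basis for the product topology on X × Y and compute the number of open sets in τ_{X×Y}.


Basis B = {∅ × ∅, {69} × {p1}, {69} × {p2}, {70} × {p1}, {70} × {p2}, {69} × {p1, p2}, {69, 70} × {p1}, {69, 70} × {p2}, {70} × {p1, p2}, {68, 69, 70} × {p1}, {68, 69, 70} × {p2}, {69, 70} × {p1, p2}, {68, 69, 70} × {p1, p2}}; |τ_{X×Y}| = 25.

Enumerate products U × V with U ∈ τ_X, V ∈ τ_Y (deduplicated):
  ∅ × ∅ = {} (∅)
  {69} × {p1} = {(69,p1)}
  {69} × {p2} = {(69,p2)}
  {70} × {p1} = {(70,p1)}
  {70} × {p2} = {(70,p2)}
  {69} × {p1, p2} = {(69,p1), (69,p2)}
  {69, 70} × {p1} = {(69,p1), (70,p1)}
  {69, 70} × {p2} = {(69,p2), (70,p2)}
  {70} × {p1, p2} = {(70,p1), (70,p2)}
  {68, 69, 70} × {p1} = {(68,p1), (69,p1), (70,p1)}
  {68, 69, 70} × {p2} = {(68,p2), (69,p2), (70,p2)}
  {69, 70} × {p1, p2} = {(69,p1), (69,p2), (70,p1), (70,p2)}
  {68, 69, 70} × {p1, p2} = {(68,p1), (68,p2), (69,p1), (69,p2), (70,p1), (70,p2)}
These 13 distinct sets form the basis B.
Close under arbitrary unions to get τ_{X×Y}; counting gives |τ_{X×Y}| = 25.


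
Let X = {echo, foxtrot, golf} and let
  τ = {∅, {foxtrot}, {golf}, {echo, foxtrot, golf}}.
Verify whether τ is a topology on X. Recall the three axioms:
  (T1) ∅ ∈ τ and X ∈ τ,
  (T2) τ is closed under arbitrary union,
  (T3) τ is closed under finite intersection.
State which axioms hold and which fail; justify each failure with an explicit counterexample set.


τ is NOT a topology on X.

Axiom (T1): ∅ ∈ τ? Yes; X ∈ τ? Yes.
Axiom (T2/T3): check pairwise unions and intersections of members of τ.
Counterexample for (T2): {foxtrot} ∪ {golf} = {foxtrot, golf} ∉ τ. Therefore τ is NOT a topology.


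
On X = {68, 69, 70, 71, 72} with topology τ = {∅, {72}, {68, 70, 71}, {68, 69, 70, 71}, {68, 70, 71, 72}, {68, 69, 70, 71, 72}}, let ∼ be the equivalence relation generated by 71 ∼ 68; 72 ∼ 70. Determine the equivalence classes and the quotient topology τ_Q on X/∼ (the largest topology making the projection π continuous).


X/∼ = {[68=71], [69], [70=72]}; |τ_Q| = 3.

Equivalence classes: [68=71], [69], [70=72].
Quotient map π: X → X/∼ sends 68 ↦ [68=71], 69 ↦ [69], 70 ↦ [70=72], 71 ↦ [68=71], 72 ↦ [70=72].
For each subset V ⊆ X/∼, compute π^{-1}(V) ⊆ X and check whether π^{-1}(V) ∈ τ. V is open in τ_Q iff π^{-1}(V) ∈ τ.
  V = {}: π^{-1}(V) = ∅ ∈ τ ✓.
  V = {[68=71]}: π^{-1}(V) = {68, 71} ∉ τ ✗.
  V = {[69]}: π^{-1}(V) = {69} ∉ τ ✗.
  V = {[68=71], [69]}: π^{-1}(V) = {68, 69, 71} ∉ τ ✗.
  V = {[70=72]}: π^{-1}(V) = {70, 72} ∉ τ ✗.
  V = {[68=71], [70=72]}: π^{-1}(V) = {68, 70, 71, 72} ∈ τ ✓.
  V = {[69], [70=72]}: π^{-1}(V) = {69, 70, 72} ∉ τ ✗.
  V = {[68=71], [69], [70=72]}: π^{-1}(V) = {68, 69, 70, 71, 72} ∈ τ ✓.
Open sets in the quotient: τ_Q = {{}, {[68=71], [70=72]}, {[68=71], [69], [70=72]}} (3 elements).


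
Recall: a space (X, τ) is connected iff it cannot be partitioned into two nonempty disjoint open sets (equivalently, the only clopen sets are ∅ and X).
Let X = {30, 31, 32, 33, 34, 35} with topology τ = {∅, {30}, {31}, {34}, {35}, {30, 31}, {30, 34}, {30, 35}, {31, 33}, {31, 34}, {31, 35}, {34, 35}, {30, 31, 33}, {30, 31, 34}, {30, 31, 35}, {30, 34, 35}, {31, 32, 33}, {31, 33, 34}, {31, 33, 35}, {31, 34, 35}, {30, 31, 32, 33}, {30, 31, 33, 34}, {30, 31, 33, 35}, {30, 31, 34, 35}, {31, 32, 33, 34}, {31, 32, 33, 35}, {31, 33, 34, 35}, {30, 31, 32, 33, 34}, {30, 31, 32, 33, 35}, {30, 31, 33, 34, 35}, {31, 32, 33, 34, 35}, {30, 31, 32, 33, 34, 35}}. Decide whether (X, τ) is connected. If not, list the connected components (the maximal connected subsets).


(X, τ) is disconnected; components = [{30}, {34}, {35}, {31, 32, 33}].

Find clopen sets (U ∈ τ with X ∖ U ∈ τ):
  U = ∅, X ∖ U = {30, 31, 32, 33, 34, 35} — both open, so U is clopen.
  U = {30}, X ∖ U = {31, 32, 33, 34, 35} — both open, so U is clopen.
  U = {34}, X ∖ U = {30, 31, 32, 33, 35} — both open, so U is clopen.
  U = {35}, X ∖ U = {30, 31, 32, 33, 34} — both open, so U is clopen.
  U = {30, 34}, X ∖ U = {31, 32, 33, 35} — both open, so U is clopen.
  U = {30, 35}, X ∖ U = {31, 32, 33, 34} — both open, so U is clopen.
  U = {34, 35}, X ∖ U = {30, 31, 32, 33} — both open, so U is clopen.
  U = {30, 34, 35}, X ∖ U = {31, 32, 33} — both open, so U is clopen.
  U = {31, 32, 33}, X ∖ U = {30, 34, 35} — both open, so U is clopen.
  U = {30, 31, 32, 33}, X ∖ U = {34, 35} — both open, so U is clopen.
  U = {31, 32, 33, 34}, X ∖ U = {30, 35} — both open, so U is clopen.
  U = {31, 32, 33, 35}, X ∖ U = {30, 34} — both open, so U is clopen.
  U = {30, 31, 32, 33, 34}, X ∖ U = {35} — both open, so U is clopen.
  U = {30, 31, 32, 33, 35}, X ∖ U = {34} — both open, so U is clopen.
  U = {31, 32, 33, 34, 35}, X ∖ U = {30} — both open, so U is clopen.
  U = {30, 31, 32, 33, 34, 35}, X ∖ U = ∅ — both open, so U is clopen.
Nontrivial clopen(s) exist: e.g. {31, 32, 33, 34, 35}. So (X, τ) is disconnected.
Compute connected components by grouping points that agree on all clopens:
  component: {30}
  component: {34}
  component: {35}
  component: {31, 32, 33}


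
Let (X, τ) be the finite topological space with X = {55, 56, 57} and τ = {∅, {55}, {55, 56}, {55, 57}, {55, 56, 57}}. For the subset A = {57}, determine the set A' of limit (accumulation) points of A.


A' = ∅

For each x ∈ X, list the open sets U ∈ τ with x ∈ U, then check whether U ∩ (A ∖ {x}) ≠ ∅ for every such U.
  x = 55: open {55} ∋ x has {55} ∩ (A ∖ {55}) = ∅, so x is NOT a limit point.
  x = 56: open {55, 56} ∋ x has {55, 56} ∩ (A ∖ {56}) = ∅, so x is NOT a limit point.
  x = 57: open {55, 57} ∋ x has {55, 57} ∩ (A ∖ {57}) = ∅, so x is NOT a limit point.
Collecting: A' = ∅.


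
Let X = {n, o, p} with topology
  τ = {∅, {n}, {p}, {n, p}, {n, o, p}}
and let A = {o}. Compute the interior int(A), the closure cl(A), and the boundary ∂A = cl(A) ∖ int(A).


int(A) = ∅, cl(A) = {o}, ∂A = {o}.

Closed sets in (X, τ) are complements of opens:
  closed(X, τ) = {∅, {o}, {n, o}, {o, p}, {n, o, p}}.
int(A) = ⋃ {U ∈ τ : U ⊆ A}. Opens contained in A: ∅.
Taking the union of these: int(A) = ∅.
cl(A) = ⋂ {C closed : A ⊆ C}. Closed sets containing A: {o}, {n, o}, {o, p}, {n, o, p}.
Intersecting these: cl(A) = {o}.
∂A = cl(A) ∖ int(A) = {o} ∖ ∅ = {o}.


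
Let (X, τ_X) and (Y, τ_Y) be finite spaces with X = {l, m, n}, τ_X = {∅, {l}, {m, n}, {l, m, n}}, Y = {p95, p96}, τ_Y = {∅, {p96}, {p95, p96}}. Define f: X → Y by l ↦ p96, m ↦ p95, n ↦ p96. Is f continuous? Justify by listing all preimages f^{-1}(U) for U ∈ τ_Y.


f is NOT continuous.

Compute f^{-1}(U) for each U ∈ τ_Y:
  U = ∅: f^{-1}(U) = ∅ ∈ τ_X ✓.
  U = {p96}: f^{-1}(U) = {l, n} ∉ τ_X ✗.
  U = {p95, p96}: f^{-1}(U) = {l, m, n} ∈ τ_X ✓.
Found U = {p96} with f^{-1}(U) = {l, n} not in τ_X. Therefore f is NOT continuous.


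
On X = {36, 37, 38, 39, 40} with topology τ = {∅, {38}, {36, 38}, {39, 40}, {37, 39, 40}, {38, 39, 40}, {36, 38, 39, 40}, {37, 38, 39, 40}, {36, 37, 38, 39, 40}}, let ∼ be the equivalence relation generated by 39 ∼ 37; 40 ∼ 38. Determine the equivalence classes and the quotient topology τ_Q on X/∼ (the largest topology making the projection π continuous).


X/∼ = {[36], [37=39], [38=40]}; |τ_Q| = 3.

Equivalence classes: [36], [37=39], [38=40].
Quotient map π: X → X/∼ sends 36 ↦ [36], 37 ↦ [37=39], 38 ↦ [38=40], 39 ↦ [37=39], 40 ↦ [38=40].
For each subset V ⊆ X/∼, compute π^{-1}(V) ⊆ X and check whether π^{-1}(V) ∈ τ. V is open in τ_Q iff π^{-1}(V) ∈ τ.
  V = {}: π^{-1}(V) = ∅ ∈ τ ✓.
  V = {[36]}: π^{-1}(V) = {36} ∉ τ ✗.
  V = {[37=39]}: π^{-1}(V) = {37, 39} ∉ τ ✗.
  V = {[36], [37=39]}: π^{-1}(V) = {36, 37, 39} ∉ τ ✗.
  V = {[38=40]}: π^{-1}(V) = {38, 40} ∉ τ ✗.
  V = {[36], [38=40]}: π^{-1}(V) = {36, 38, 40} ∉ τ ✗.
  V = {[37=39], [38=40]}: π^{-1}(V) = {37, 38, 39, 40} ∈ τ ✓.
  V = {[36], [37=39], [38=40]}: π^{-1}(V) = {36, 37, 38, 39, 40} ∈ τ ✓.
Open sets in the quotient: τ_Q = {{}, {[37=39], [38=40]}, {[36], [37=39], [38=40]}} (3 elements).


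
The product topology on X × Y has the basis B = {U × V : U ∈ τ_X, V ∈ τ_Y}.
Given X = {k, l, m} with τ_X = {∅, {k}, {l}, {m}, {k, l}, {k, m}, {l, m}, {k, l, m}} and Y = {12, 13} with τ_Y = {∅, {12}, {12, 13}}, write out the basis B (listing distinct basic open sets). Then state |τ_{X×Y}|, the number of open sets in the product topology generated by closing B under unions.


Basis B = {∅ × ∅, {k} × {12}, {l} × {12}, {m} × {12}, {k} × {12, 13}, {k, l} × {12}, {k, m} × {12}, {l} × {12, 13}, {l, m} × {12}, {m} × {12, 13}, {k, l, m} × {12}, {k, l} × {12, 13}, {k, m} × {12, 13}, {l, m} × {12, 13}, {k, l, m} × {12, 13}}; |τ_{X×Y}| = 27.

Enumerate products U × V with U ∈ τ_X, V ∈ τ_Y (deduplicated):
  ∅ × ∅ = {} (∅)
  {k} × {12} = {(k,12)}
  {l} × {12} = {(l,12)}
  {m} × {12} = {(m,12)}
  {k} × {12, 13} = {(k,12), (k,13)}
  {k, l} × {12} = {(k,12), (l,12)}
  {k, m} × {12} = {(k,12), (m,12)}
  {l} × {12, 13} = {(l,12), (l,13)}
  {l, m} × {12} = {(l,12), (m,12)}
  {m} × {12, 13} = {(m,12), (m,13)}
  {k, l, m} × {12} = {(k,12), (l,12), (m,12)}
  {k, l} × {12, 13} = {(k,12), (k,13), (l,12), (l,13)}
  {k, m} × {12, 13} = {(k,12), (k,13), (m,12), (m,13)}
  {l, m} × {12, 13} = {(l,12), (l,13), (m,12), (m,13)}
  {k, l, m} × {12, 13} = {(k,12), (k,13), (l,12), (l,13), (m,12), (m,13)}
These 15 distinct sets form the basis B.
Close under arbitrary unions to get τ_{X×Y}; counting gives |τ_{X×Y}| = 27.


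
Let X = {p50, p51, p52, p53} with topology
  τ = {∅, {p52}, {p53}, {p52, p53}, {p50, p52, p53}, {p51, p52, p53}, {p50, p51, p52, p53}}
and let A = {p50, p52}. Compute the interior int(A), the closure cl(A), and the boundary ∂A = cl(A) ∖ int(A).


int(A) = {p52}, cl(A) = {p50, p51, p52}, ∂A = {p50, p51}.

Closed sets in (X, τ) are complements of opens:
  closed(X, τ) = {∅, {p50}, {p51}, {p50, p51}, {p50, p51, p52}, {p50, p51, p53}, {p50, p51, p52, p53}}.
int(A) = ⋃ {U ∈ τ : U ⊆ A}. Opens contained in A: ∅, {p52}.
Taking the union of these: int(A) = {p52}.
cl(A) = ⋂ {C closed : A ⊆ C}. Closed sets containing A: {p50, p51, p52}, {p50, p51, p52, p53}.
Intersecting these: cl(A) = {p50, p51, p52}.
∂A = cl(A) ∖ int(A) = {p50, p51, p52} ∖ {p52} = {p50, p51}.


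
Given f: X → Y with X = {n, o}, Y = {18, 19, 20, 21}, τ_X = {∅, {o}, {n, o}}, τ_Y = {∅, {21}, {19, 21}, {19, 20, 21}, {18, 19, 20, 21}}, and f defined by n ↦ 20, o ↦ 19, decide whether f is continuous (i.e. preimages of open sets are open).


f IS continuous.

Compute f^{-1}(U) for each U ∈ τ_Y:
  U = ∅: f^{-1}(U) = ∅ ∈ τ_X ✓.
  U = {21}: f^{-1}(U) = ∅ ∈ τ_X ✓.
  U = {19, 21}: f^{-1}(U) = {o} ∈ τ_X ✓.
  U = {19, 20, 21}: f^{-1}(U) = {n, o} ∈ τ_X ✓.
  U = {18, 19, 20, 21}: f^{-1}(U) = {n, o} ∈ τ_X ✓.
Every preimage lies in τ_X, so f IS continuous.


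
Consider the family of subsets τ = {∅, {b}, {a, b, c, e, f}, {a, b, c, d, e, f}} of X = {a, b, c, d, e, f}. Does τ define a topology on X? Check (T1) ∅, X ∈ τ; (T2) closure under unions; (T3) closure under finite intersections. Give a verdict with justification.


τ IS a topology on X.

Axiom (T1): ∅ ∈ τ? Yes; X ∈ τ? Yes.
Axiom (T2/T3): check pairwise unions and intersections of members of τ.
All pairwise intersections and unions checked — each lies in τ. Therefore τ satisfies (T1), (T2), (T3): it IS a topology on X.


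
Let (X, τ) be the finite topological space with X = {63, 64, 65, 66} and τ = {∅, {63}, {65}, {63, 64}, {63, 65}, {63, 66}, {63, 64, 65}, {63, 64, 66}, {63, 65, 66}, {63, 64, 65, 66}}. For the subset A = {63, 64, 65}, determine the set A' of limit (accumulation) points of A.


A' = {64, 66}

For each x ∈ X, list the open sets U ∈ τ with x ∈ U, then check whether U ∩ (A ∖ {x}) ≠ ∅ for every such U.
  x = 63: open {63} ∋ x has {63} ∩ (A ∖ {63}) = ∅, so x is NOT a limit point.
  x = 64: opens ∋ x are {63, 64}, {63, 64, 65}, {63, 64, 66}, {63, 64, 65, 66}; each meets A ∖ {64}, so x IS a limit point.
  x = 65: open {65} ∋ x has {65} ∩ (A ∖ {65}) = ∅, so x is NOT a limit point.
  x = 66: opens ∋ x are {63, 66}, {63, 64, 66}, {63, 65, 66}, {63, 64, 65, 66}; each meets A ∖ {66}, so x IS a limit point.
Collecting: A' = {64, 66}.


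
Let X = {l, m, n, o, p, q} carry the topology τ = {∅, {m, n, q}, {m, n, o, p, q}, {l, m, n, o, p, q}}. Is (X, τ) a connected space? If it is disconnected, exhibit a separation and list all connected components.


(X, τ) is connected.

Find clopen sets (U ∈ τ with X ∖ U ∈ τ):
  U = ∅, X ∖ U = {l, m, n, o, p, q} — both open, so U is clopen.
  U = {l, m, n, o, p, q}, X ∖ U = ∅ — both open, so U is clopen.
Only trivial clopens (∅ and X) exist, so (X, τ) is connected.
Compute connected components by grouping points that agree on all clopens:
  component: {l, m, n, o, p, q}


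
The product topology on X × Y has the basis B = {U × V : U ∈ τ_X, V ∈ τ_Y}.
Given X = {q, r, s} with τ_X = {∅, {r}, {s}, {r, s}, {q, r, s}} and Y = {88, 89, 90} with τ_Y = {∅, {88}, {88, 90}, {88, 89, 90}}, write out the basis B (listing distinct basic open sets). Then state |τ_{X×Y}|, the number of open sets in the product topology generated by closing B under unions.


Basis B = {∅ × ∅, {r} × {88}, {s} × {88}, {r} × {88, 90}, {r, s} × {88}, {s} × {88, 90}, {q, r, s} × {88}, {r} × {88, 89, 90}, {s} × {88, 89, 90}, {r, s} × {88, 90}, {q, r, s} × {88, 90}, {r, s} × {88, 89, 90}, {q, r, s} × {88, 89, 90}}; |τ_{X×Y}| = 30.

Enumerate products U × V with U ∈ τ_X, V ∈ τ_Y (deduplicated):
  ∅ × ∅ = {} (∅)
  {r} × {88} = {(r,88)}
  {s} × {88} = {(s,88)}
  {r} × {88, 90} = {(r,88), (r,90)}
  {r, s} × {88} = {(r,88), (s,88)}
  {s} × {88, 90} = {(s,88), (s,90)}
  {q, r, s} × {88} = {(q,88), (r,88), (s,88)}
  {r} × {88, 89, 90} = {(r,88), (r,89), (r,90)}
  {s} × {88, 89, 90} = {(s,88), (s,89), (s,90)}
  {r, s} × {88, 90} = {(r,88), (r,90), (s,88), (s,90)}
  {q, r, s} × {88, 90} = {(q,88), (q,90), (r,88), (r,90), (s,88), (s,90)}
  {r, s} × {88, 89, 90} = {(r,88), (r,89), (r,90), (s,88), (s,89), (s,90)}
  {q, r, s} × {88, 89, 90} = {(q,88), (q,89), (q,90), (r,88), (r,89), (r,90), (s,88), (s,89), (s,90)}
These 13 distinct sets form the basis B.
Close under arbitrary unions to get τ_{X×Y}; counting gives |τ_{X×Y}| = 30.


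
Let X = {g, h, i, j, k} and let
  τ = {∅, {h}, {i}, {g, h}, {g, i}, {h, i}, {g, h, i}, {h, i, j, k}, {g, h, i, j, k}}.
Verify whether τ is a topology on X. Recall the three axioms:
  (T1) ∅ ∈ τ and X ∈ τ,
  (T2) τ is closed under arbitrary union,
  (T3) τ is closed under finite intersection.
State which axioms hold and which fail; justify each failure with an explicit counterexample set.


τ is NOT a topology on X.

Axiom (T1): ∅ ∈ τ? Yes; X ∈ τ? Yes.
Axiom (T2/T3): check pairwise unions and intersections of members of τ.
Counterexample for (T3): {g, h} ∩ {g, i} = {g} ∉ τ. Therefore τ is NOT a topology.


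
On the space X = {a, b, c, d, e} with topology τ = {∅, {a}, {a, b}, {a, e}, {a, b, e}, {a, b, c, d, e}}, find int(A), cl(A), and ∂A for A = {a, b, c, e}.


int(A) = {a, b, e}, cl(A) = {a, b, c, d, e}, ∂A = {c, d}.

Closed sets in (X, τ) are complements of opens:
  closed(X, τ) = {∅, {c, d}, {b, c, d}, {c, d, e}, {b, c, d, e}, {a, b, c, d, e}}.
int(A) = ⋃ {U ∈ τ : U ⊆ A}. Opens contained in A: ∅, {a}, {a, b}, {a, e}, {a, b, e}.
Taking the union of these: int(A) = {a, b, e}.
cl(A) = ⋂ {C closed : A ⊆ C}. Closed sets containing A: {a, b, c, d, e}.
Intersecting these: cl(A) = {a, b, c, d, e}.
∂A = cl(A) ∖ int(A) = {a, b, c, d, e} ∖ {a, b, e} = {c, d}.


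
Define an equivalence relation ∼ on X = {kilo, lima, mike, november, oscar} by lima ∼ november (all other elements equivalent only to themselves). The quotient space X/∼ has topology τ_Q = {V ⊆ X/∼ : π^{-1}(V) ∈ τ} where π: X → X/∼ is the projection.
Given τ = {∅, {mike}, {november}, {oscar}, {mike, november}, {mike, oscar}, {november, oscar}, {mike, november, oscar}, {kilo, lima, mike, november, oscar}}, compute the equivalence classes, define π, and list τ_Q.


X/∼ = {[kilo], [lima=november], [mike], [oscar]}; |τ_Q| = 5.

Equivalence classes: [kilo], [lima=november], [mike], [oscar].
Quotient map π: X → X/∼ sends kilo ↦ [kilo], lima ↦ [lima=november], mike ↦ [mike], november ↦ [lima=november], oscar ↦ [oscar].
For each subset V ⊆ X/∼, compute π^{-1}(V) ⊆ X and check whether π^{-1}(V) ∈ τ. V is open in τ_Q iff π^{-1}(V) ∈ τ.
  V = {}: π^{-1}(V) = ∅ ∈ τ ✓.
  V = {[kilo]}: π^{-1}(V) = {kilo} ∉ τ ✗.
  V = {[lima=november]}: π^{-1}(V) = {lima, november} ∉ τ ✗.
  V = {[kilo], [lima=november]}: π^{-1}(V) = {kilo, lima, november} ∉ τ ✗.
  V = {[mike]}: π^{-1}(V) = {mike} ∈ τ ✓.
  V = {[kilo], [mike]}: π^{-1}(V) = {kilo, mike} ∉ τ ✗.
  V = {[lima=november], [mike]}: π^{-1}(V) = {lima, mike, november} ∉ τ ✗.
  V = {[kilo], [lima=november], [mike]}: π^{-1}(V) = {kilo, lima, mike, november} ∉ τ ✗.
  V = {[oscar]}: π^{-1}(V) = {oscar} ∈ τ ✓.
  V = {[kilo], [oscar]}: π^{-1}(V) = {kilo, oscar} ∉ τ ✗.
  V = {[lima=november], [oscar]}: π^{-1}(V) = {lima, november, oscar} ∉ τ ✗.
  V = {[kilo], [lima=november], [oscar]}: π^{-1}(V) = {kilo, lima, november, oscar} ∉ τ ✗.
  V = {[mike], [oscar]}: π^{-1}(V) = {mike, oscar} ∈ τ ✓.
  V = {[kilo], [mike], [oscar]}: π^{-1}(V) = {kilo, mike, oscar} ∉ τ ✗.
  V = {[lima=november], [mike], [oscar]}: π^{-1}(V) = {lima, mike, november, oscar} ∉ τ ✗.
  V = {[kilo], [lima=november], [mike], [oscar]}: π^{-1}(V) = {kilo, lima, mike, november, oscar} ∈ τ ✓.
Open sets in the quotient: τ_Q = {{}, {[mike]}, {[oscar]}, {[mike], [oscar]}, {[kilo], [lima=november], [mike], [oscar]}} (5 elements).


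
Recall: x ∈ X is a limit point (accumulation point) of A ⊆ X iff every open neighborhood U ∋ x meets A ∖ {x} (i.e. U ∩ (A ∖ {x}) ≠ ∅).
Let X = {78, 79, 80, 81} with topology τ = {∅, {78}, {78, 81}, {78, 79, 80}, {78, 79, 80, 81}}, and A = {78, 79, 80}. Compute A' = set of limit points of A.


A' = {79, 80, 81}

For each x ∈ X, list the open sets U ∈ τ with x ∈ U, then check whether U ∩ (A ∖ {x}) ≠ ∅ for every such U.
  x = 78: open {78} ∋ x has {78} ∩ (A ∖ {78}) = ∅, so x is NOT a limit point.
  x = 79: opens ∋ x are {78, 79, 80}, {78, 79, 80, 81}; each meets A ∖ {79}, so x IS a limit point.
  x = 80: opens ∋ x are {78, 79, 80}, {78, 79, 80, 81}; each meets A ∖ {80}, so x IS a limit point.
  x = 81: opens ∋ x are {78, 81}, {78, 79, 80, 81}; each meets A ∖ {81}, so x IS a limit point.
Collecting: A' = {79, 80, 81}.


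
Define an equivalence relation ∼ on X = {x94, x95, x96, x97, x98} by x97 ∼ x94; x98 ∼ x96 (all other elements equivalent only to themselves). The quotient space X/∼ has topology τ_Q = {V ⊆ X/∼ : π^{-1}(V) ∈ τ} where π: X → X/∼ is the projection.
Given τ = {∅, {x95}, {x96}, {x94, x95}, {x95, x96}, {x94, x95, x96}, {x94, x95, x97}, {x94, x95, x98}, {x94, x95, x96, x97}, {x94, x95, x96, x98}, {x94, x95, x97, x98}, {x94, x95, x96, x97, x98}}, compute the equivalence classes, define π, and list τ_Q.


X/∼ = {[x94=x97], [x95], [x96=x98]}; |τ_Q| = 4.

Equivalence classes: [x94=x97], [x95], [x96=x98].
Quotient map π: X → X/∼ sends x94 ↦ [x94=x97], x95 ↦ [x95], x96 ↦ [x96=x98], x97 ↦ [x94=x97], x98 ↦ [x96=x98].
For each subset V ⊆ X/∼, compute π^{-1}(V) ⊆ X and check whether π^{-1}(V) ∈ τ. V is open in τ_Q iff π^{-1}(V) ∈ τ.
  V = {}: π^{-1}(V) = ∅ ∈ τ ✓.
  V = {[x94=x97]}: π^{-1}(V) = {x94, x97} ∉ τ ✗.
  V = {[x95]}: π^{-1}(V) = {x95} ∈ τ ✓.
  V = {[x94=x97], [x95]}: π^{-1}(V) = {x94, x95, x97} ∈ τ ✓.
  V = {[x96=x98]}: π^{-1}(V) = {x96, x98} ∉ τ ✗.
  V = {[x94=x97], [x96=x98]}: π^{-1}(V) = {x94, x96, x97, x98} ∉ τ ✗.
  V = {[x95], [x96=x98]}: π^{-1}(V) = {x95, x96, x98} ∉ τ ✗.
  V = {[x94=x97], [x95], [x96=x98]}: π^{-1}(V) = {x94, x95, x96, x97, x98} ∈ τ ✓.
Open sets in the quotient: τ_Q = {{}, {[x95]}, {[x94=x97], [x95]}, {[x94=x97], [x95], [x96=x98]}} (4 elements).
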